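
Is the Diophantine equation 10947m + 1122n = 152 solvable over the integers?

no

gcd(10947, 1122) = 3  (10947 = 9*1122 + 849, 1122 = 1*849 + 273, 849 = 3*273 + 30, 273 = 9*30 + 3, 30 = 10*3).
3 does not divide 152 (remainder 2), so no integer solutions.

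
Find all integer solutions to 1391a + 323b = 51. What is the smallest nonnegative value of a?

gcd(1391, 323):
  1391 = 4*323 + 99
  323 = 3*99 + 26
  99 = 3*26 + 21
  26 = 1*21 + 5
  21 = 4*5 + 1
  5 = 5*1
so gcd(1391, 323) = 1.
1 divides 51, so solutions exist.
Back-substitute for Bézout coefficients:
  1 = 21 - 4*5
  ... = 1391*(62) + 323*(-267)
Scale by 51/1 = 51: (a₀, b₀) = (3162, -13617).
General solution: a = 3162 + 323t, b = -13617 - 1391t for integer t.
a ≥ 0: smallest is 3162 mod 323 = 255 (at t = -9), with b = -1098.

255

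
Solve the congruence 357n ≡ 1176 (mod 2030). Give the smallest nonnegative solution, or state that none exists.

gcd(2030, 357):
  2030 = 5*357 + 245
  357 = 1*245 + 112
  245 = 2*112 + 21
  112 = 5*21 + 7
  21 = 3*7
so gcd(2030, 357) = 7.
7 divides 1176, so solutions exist.
Back-substitute for Bézout coefficients:
  7 = 112 - 5*21
  ... = 357*(91) + 2030*(-16)
So 357*(91) ≡ 7 (mod 2030); multiply by 168: n ≡ 15288 (mod 290).
Smallest nonnegative: n = 15288 mod 290 = 208.

208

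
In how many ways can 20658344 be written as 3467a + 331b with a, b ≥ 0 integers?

gcd(3467, 331):
  3467 = 10·331 + 157
  331 = 2·157 + 17
  157 = 9·17 + 4
  17 = 4·4 + 1
  4 = 4·1
so gcd(3467, 331) = 1.
Back-substitute for Bézout coefficients:
  1 = 17 - 4·4
  ... = 3467·(-78) + 331·(817)
Scale by 20658344: one solution is (-1611350832, 16877867048). Reduce a mod 331: (198, 60338).
General: a = 198 + 331t, b = 60338 - 3467t.
a ≥ 0 ⇒ t ≥ 0; b ≥ 0 ⇒ t ≤ 17. So t ∈ [0, 17]: 18 solutions.

18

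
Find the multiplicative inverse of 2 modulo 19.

10

gcd(19, 2) = 1  (19 = 9·2 + 1, 2 = 2·1).
Back-substituting, 2·(-9) + 19·(1) = 1.
So 2·-9 ≡ 1 (mod 19), and -9 mod 19 = 10.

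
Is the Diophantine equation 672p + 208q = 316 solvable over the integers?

gcd(672, 208):
  672 = 3×208 + 48
  208 = 4×48 + 16
  48 = 3×16
so gcd(672, 208) = 16.
16 does not divide 316 (remainder 12), so no integer solutions.

no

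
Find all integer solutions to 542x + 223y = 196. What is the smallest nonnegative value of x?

160

gcd(542, 223) = 1.
1 divides 196, so solutions exist.
By Bézout, 542×(-72) + 223×(175) = 1.
Scale by 196/1 = 196: (x₀, y₀) = (-14112, 34300).
General solution: x = -14112 + 223t, y = 34300 - 542t for integer t.
x ≥ 0: smallest is -14112 mod 223 = 160 (at t = 64), with y = -388.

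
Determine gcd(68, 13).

gcd(68, 13) = 1  (68 = 5*13 + 3, 13 = 4*3 + 1, 3 = 3*1).

1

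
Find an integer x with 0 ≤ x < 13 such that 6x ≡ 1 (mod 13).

11

gcd(13, 6):
  13 = 2*6 + 1
  6 = 6*1
so gcd(13, 6) = 1.
Back-substitute for Bézout coefficients:
  1 = 13 - 2*6
  ... = 6*(-2) + 13*(1)
So 6*-2 ≡ 1 (mod 13), and -2 mod 13 = 11.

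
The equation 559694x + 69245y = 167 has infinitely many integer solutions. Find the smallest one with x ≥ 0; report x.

gcd(559694, 69245) = 1.
1 divides 167, so solutions exist.
By Bézout, 559694×(5229) + 69245×(-42265) = 1.
Scale by 167/1 = 167: (x₀, y₀) = (873243, -7058255).
General solution: x = 873243 + 69245t, y = -7058255 - 559694t for integer t.
x ≥ 0: smallest is 873243 mod 69245 = 42303 (at t = -12), with y = -341927.

42303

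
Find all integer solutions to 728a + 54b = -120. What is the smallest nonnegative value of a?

12

gcd(728, 54) = 2.
2 divides -120, so solutions exist.
By Bézout, 728*(-2) + 54*(27) = 2.
Scale by -120/2 = -60: (a₀, b₀) = (120, -1620).
General solution: a = 120 + 27t, b = -1620 - 364t for integer t.
a ≥ 0: smallest is 120 mod 27 = 12 (at t = -4), with b = -164.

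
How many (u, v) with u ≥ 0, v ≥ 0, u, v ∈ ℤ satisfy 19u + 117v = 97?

0

gcd(117, 19):
  117 = 6·19 + 3
  19 = 6·3 + 1
  3 = 3·1
so gcd(117, 19) = 1.
Back-substitute for Bézout coefficients:
  1 = 19 - 6·3
  ... = 19·(37) + 117·(-6)
Scale by 97: one solution is (3589, -582). Reduce u mod 117: (79, -12).
General: u = 79 + 117t, v = -12 - 19t.
u ≥ 0 ⇒ t ≥ 0; v ≥ 0 ⇒ t ≤ -1. So t ∈ [0, -1]: 0 solutions.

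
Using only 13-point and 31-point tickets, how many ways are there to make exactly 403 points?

Need nonnegative integers with 13j + 31k = 403.
gcd(13, 31) = 1, and 13·(12) + 31·(-5) = 1.
So (j₀, k₀) = (4836, -2015); general j = 4836 + 31t, k = -2015 - 13t.
j ≥ 0 ⇒ t ≥ -156; k ≥ 0 ⇒ t ≤ -155. That's 2 values of t.

2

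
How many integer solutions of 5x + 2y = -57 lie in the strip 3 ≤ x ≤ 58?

28

gcd(5, 2) = 1.
By Bézout, 5·(1) + 2·(-2) = 1.
Particular solution: (1, -31).
General solution: x = 1 + 2t, y = -31 - 5t for integer t.
3 ≤ 1 + 2t ≤ 58 gives t ∈ [1, 28], which is 28 values.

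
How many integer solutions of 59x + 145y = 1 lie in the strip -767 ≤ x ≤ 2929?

gcd(145, 59) = 1  (145 = 2·59 + 27, 59 = 2·27 + 5, 27 = 5·5 + 2, 5 = 2·2 + 1, 2 = 2·1).
Back-substituting, 59·(59) + 145·(-24) = 1.
Scale by 1: particular solution (59, -24); reduce x mod 145: (59, -24).
General solution: x = 59 + 145t, y = -24 - 59t for integer t.
-767 ≤ 59 + 145t ≤ 2929 gives t ∈ [-5, 19], which is 25 values.

25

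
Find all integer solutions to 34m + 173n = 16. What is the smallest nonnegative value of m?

gcd(173, 34) = 1.
1 divides 16, so solutions exist.
By Bézout, 34·(56) + 173·(-11) = 1.
Scale by 16/1 = 16: (m₀, n₀) = (896, -176).
General solution: m = 896 + 173t, n = -176 - 34t for integer t.
m ≥ 0: smallest is 896 mod 173 = 31 (at t = -5), with n = -6.

31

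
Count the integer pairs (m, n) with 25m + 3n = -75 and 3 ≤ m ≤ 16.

gcd(25, 3):
  25 = 8·3 + 1
  3 = 3·1
so gcd(25, 3) = 1.
Back-substitute for Bézout coefficients:
  1 = 25 - 8·3
  ... = 25·(1) + 3·(-8)
Scale by -75: particular solution (-75, 600); reduce m mod 3: (0, -25).
General solution: m = 0 + 3t, n = -25 - 25t for integer t.
3 ≤ 0 + 3t ≤ 16 gives t ∈ [1, 5], which is 5 values.

5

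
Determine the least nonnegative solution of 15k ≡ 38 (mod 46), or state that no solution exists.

gcd(46, 15):
  46 = 3×15 + 1
  15 = 15×1
so gcd(46, 15) = 1.
1 divides 38, so solutions exist.
Back-substitute for Bézout coefficients:
  1 = 46 - 3×15
  ... = 15×(-3) + 46×(1)
So 15×(-3) ≡ 1 (mod 46); multiply by 38: k ≡ -114 (mod 46).
Smallest nonnegative: k = -114 mod 46 = 24.

24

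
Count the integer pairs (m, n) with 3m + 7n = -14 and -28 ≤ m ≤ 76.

15

gcd(7, 3) = 1.
By Bézout, 3*(-2) + 7*(1) = 1.
Particular solution: (0, -2).
General solution: m = 0 + 7t, n = -2 - 3t for integer t.
-28 ≤ 0 + 7t ≤ 76 gives t ∈ [-4, 10], which is 15 values.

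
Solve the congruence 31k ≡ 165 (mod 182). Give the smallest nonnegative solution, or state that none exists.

gcd(182, 31):
  182 = 5·31 + 27
  31 = 1·27 + 4
  27 = 6·4 + 3
  4 = 1·3 + 1
  3 = 3·1
so gcd(182, 31) = 1.
1 divides 165, so solutions exist.
Back-substitute for Bézout coefficients:
  1 = 4 - 1·3
  ... = 31·(47) + 182·(-8)
So 31·(47) ≡ 1 (mod 182); multiply by 165: k ≡ 7755 (mod 182).
Smallest nonnegative: k = 7755 mod 182 = 111.

111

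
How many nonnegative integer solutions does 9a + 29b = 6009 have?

23

gcd(29, 9):
  29 = 3×9 + 2
  9 = 4×2 + 1
  2 = 2×1
so gcd(29, 9) = 1.
Back-substitute for Bézout coefficients:
  1 = 9 - 4×2
  ... = 9×(13) + 29×(-4)
Scale by 6009: one solution is (78117, -24036). Reduce a mod 29: (20, 201).
General: a = 20 + 29t, b = 201 - 9t.
a ≥ 0 ⇒ t ≥ 0; b ≥ 0 ⇒ t ≤ 22. So t ∈ [0, 22]: 23 solutions.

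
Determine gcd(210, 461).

gcd(461, 210):
  461 = 2*210 + 41
  210 = 5*41 + 5
  41 = 8*5 + 1
  5 = 5*1
so gcd(461, 210) = 1.

1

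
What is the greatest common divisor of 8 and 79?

gcd(79, 8) = 1  (79 = 9*8 + 7, 8 = 1*7 + 1, 7 = 7*1).

1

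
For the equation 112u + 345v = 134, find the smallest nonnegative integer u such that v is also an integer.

gcd(345, 112) = 1  (345 = 3*112 + 9, 112 = 12*9 + 4, 9 = 2*4 + 1, 4 = 4*1).
1 divides 134, so solutions exist.
Back-substituting, 112*(-77) + 345*(25) = 1.
Scale by 134/1 = 134: (u₀, v₀) = (-10318, 3350).
General solution: u = -10318 + 345t, v = 3350 - 112t for integer t.
u ≥ 0: smallest is -10318 mod 345 = 32 (at t = 30), with v = -10.

32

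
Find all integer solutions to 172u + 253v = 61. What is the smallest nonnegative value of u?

246

gcd(253, 172) = 1.
1 divides 61, so solutions exist.
By Bézout, 172×(-25) + 253×(17) = 1.
Scale by 61/1 = 61: (u₀, v₀) = (-1525, 1037).
General solution: u = -1525 + 253t, v = 1037 - 172t for integer t.
u ≥ 0: smallest is -1525 mod 253 = 246 (at t = 7), with v = -167.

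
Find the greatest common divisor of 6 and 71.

1

gcd(71, 6):
  71 = 11·6 + 5
  6 = 1·5 + 1
  5 = 5·1
so gcd(71, 6) = 1.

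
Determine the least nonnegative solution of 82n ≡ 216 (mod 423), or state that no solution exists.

405

gcd(423, 82) = 1  (423 = 5·82 + 13, 82 = 6·13 + 4, 13 = 3·4 + 1, 4 = 4·1).
1 divides 216, so solutions exist.
Back-substituting, 82·(-98) + 423·(19) = 1.
So 82·(-98) ≡ 1 (mod 423); multiply by 216: n ≡ -21168 (mod 423).
Smallest nonnegative: n = -21168 mod 423 = 405.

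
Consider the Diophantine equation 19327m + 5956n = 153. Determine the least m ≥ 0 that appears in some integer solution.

gcd(19327, 5956):
  19327 = 3*5956 + 1459
  5956 = 4*1459 + 120
  1459 = 12*120 + 19
  120 = 6*19 + 6
  19 = 3*6 + 1
  6 = 6*1
so gcd(19327, 5956) = 1.
1 divides 153, so solutions exist.
Back-substitute for Bézout coefficients:
  1 = 19 - 3*6
  ... = 19327*(943) + 5956*(-3060)
Scale by 153/1 = 153: (m₀, n₀) = (144279, -468180).
General solution: m = 144279 + 5956t, n = -468180 - 19327t for integer t.
m ≥ 0: smallest is 144279 mod 5956 = 1335 (at t = -24), with n = -4332.

1335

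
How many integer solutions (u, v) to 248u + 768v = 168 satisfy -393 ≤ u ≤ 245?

gcd(768, 248) = 8.
By Bézout, 248·(31) + 768·(-10) = 8.
Particular solution: (75, -24).
General solution: u = 75 + 96t, v = -24 - 31t for integer t.
-393 ≤ 75 + 96t ≤ 245 gives t ∈ [-4, 1], which is 6 values.

6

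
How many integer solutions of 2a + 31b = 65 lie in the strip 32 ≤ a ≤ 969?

gcd(31, 2):
  31 = 15×2 + 1
  2 = 2×1
so gcd(31, 2) = 1.
Back-substitute for Bézout coefficients:
  1 = 31 - 15×2
  ... = 2×(-15) + 31×(1)
Scale by 65: particular solution (-975, 65); reduce a mod 31: (17, 1).
General solution: a = 17 + 31t, b = 1 - 2t for integer t.
32 ≤ 17 + 31t ≤ 969 gives t ∈ [1, 30], which is 30 values.

30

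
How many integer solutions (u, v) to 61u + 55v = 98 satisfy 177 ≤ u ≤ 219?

1

gcd(61, 55) = 1.
By Bézout, 61*(-9) + 55*(10) = 1.
Particular solution: (53, -57).
General solution: u = 53 + 55t, v = -57 - 61t for integer t.
177 ≤ 53 + 55t ≤ 219 gives t ∈ [3, 3], which is 1 value.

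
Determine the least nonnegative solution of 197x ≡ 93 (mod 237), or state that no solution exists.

51

gcd(237, 197) = 1.
1 divides 93, so solutions exist.
By Bézout, 197×(77) + 237×(-64) = 1.
So 197×(77) ≡ 1 (mod 237); multiply by 93: x ≡ 7161 (mod 237).
Smallest nonnegative: x = 7161 mod 237 = 51.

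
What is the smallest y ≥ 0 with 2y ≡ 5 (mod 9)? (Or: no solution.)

7

gcd(9, 2) = 1  (9 = 4*2 + 1, 2 = 2*1).
1 divides 5, so solutions exist.
Back-substituting, 2*(-4) + 9*(1) = 1.
So 2*(-4) ≡ 1 (mod 9); multiply by 5: y ≡ -20 (mod 9).
Smallest nonnegative: y = -20 mod 9 = 7.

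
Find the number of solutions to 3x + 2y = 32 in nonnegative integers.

gcd(3, 2) = 1  (3 = 1*2 + 1, 2 = 2*1).
Back-substituting, 3*(1) + 2*(-1) = 1.
Scale by 32: one solution is (32, -32). Reduce x mod 2: (0, 16).
General: x = 0 + 2t, y = 16 - 3t.
x ≥ 0 ⇒ t ≥ 0; y ≥ 0 ⇒ t ≤ 5. So t ∈ [0, 5]: 6 solutions.

6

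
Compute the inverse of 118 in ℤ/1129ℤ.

775

gcd(1129, 118):
  1129 = 9*118 + 67
  118 = 1*67 + 51
  67 = 1*51 + 16
  51 = 3*16 + 3
  16 = 5*3 + 1
  3 = 3*1
so gcd(1129, 118) = 1.
Back-substitute for Bézout coefficients:
  1 = 16 - 5*3
  ... = 118*(-354) + 1129*(37)
So 118*-354 ≡ 1 (mod 1129), and -354 mod 1129 = 775.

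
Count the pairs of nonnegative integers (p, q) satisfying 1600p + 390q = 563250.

9

gcd(1600, 390) = 10.
By Bézout, 1600·(10) + 390·(-41) = 10.
One solution: (12, 1395).
General: p = 12 + 39t, q = 1395 - 160t.
p ≥ 0 ⇒ t ≥ 0; q ≥ 0 ⇒ t ≤ 8. So t ∈ [0, 8]: 9 solutions.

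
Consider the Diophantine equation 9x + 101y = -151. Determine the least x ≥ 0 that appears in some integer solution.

73

gcd(101, 9) = 1.
1 divides -151, so solutions exist.
By Bézout, 9·(45) + 101·(-4) = 1.
Scale by -151/1 = -151: (x₀, y₀) = (-6795, 604).
General solution: x = -6795 + 101t, y = 604 - 9t for integer t.
x ≥ 0: smallest is -6795 mod 101 = 73 (at t = 68), with y = -8.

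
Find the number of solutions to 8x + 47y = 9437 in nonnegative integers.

gcd(47, 8) = 1.
By Bézout, 8*(6) + 47*(-1) = 1.
One solution: (34, 195).
General: x = 34 + 47t, y = 195 - 8t.
x ≥ 0 ⇒ t ≥ 0; y ≥ 0 ⇒ t ≤ 24. So t ∈ [0, 24]: 25 solutions.

25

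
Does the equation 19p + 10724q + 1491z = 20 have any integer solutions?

yes

gcd(10724, 19):
  10724 = 564*19 + 8
  19 = 2*8 + 3
  8 = 2*3 + 2
  3 = 1*2 + 1
  2 = 2*1
so gcd(10724, 19) = 1.
gcd(1, 1491) = 1.
1 divides 20, so integer solutions exist.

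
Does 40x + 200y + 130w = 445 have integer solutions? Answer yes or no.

gcd(200, 40) = 40  (200 = 5*40).
gcd(40, 130) = 10.
10 does not divide 445 (remainder 5), so no integer solutions.

no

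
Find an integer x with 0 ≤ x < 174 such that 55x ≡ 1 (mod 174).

gcd(174, 55):
  174 = 3·55 + 9
  55 = 6·9 + 1
  9 = 9·1
so gcd(174, 55) = 1.
Back-substitute for Bézout coefficients:
  1 = 55 - 6·9
  ... = 55·(19) + 174·(-6)
So 55·19 ≡ 1 (mod 174), and 19 mod 174 = 19.

19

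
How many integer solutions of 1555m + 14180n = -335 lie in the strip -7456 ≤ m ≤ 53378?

gcd(14180, 1555) = 5.
By Bézout, 1555×(383) + 14180×(-42) = 5.
Particular solution: (2699, -296).
General solution: m = 2699 + 2836t, n = -296 - 311t for integer t.
-7456 ≤ 2699 + 2836t ≤ 53378 gives t ∈ [-3, 17], which is 21 values.

21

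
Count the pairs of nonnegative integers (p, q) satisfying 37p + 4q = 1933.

13

gcd(37, 4) = 1.
By Bézout, 37*(1) + 4*(-9) = 1.
One solution: (1, 474).
General: p = 1 + 4t, q = 474 - 37t.
p ≥ 0 ⇒ t ≥ 0; q ≥ 0 ⇒ t ≤ 12. So t ∈ [0, 12]: 13 solutions.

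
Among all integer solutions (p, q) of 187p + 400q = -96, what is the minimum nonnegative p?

192

gcd(400, 187) = 1.
1 divides -96, so solutions exist.
By Bézout, 187×(-77) + 400×(36) = 1.
Scale by -96/1 = -96: (p₀, q₀) = (7392, -3456).
General solution: p = 7392 + 400t, q = -3456 - 187t for integer t.
p ≥ 0: smallest is 7392 mod 400 = 192 (at t = -18), with q = -90.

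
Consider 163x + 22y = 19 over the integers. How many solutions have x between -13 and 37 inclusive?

2

gcd(163, 22) = 1.
By Bézout, 163×(5) + 22×(-37) = 1.
Particular solution: (7, -51).
General solution: x = 7 + 22t, y = -51 - 163t for integer t.
-13 ≤ 7 + 22t ≤ 37 gives t ∈ [0, 1], which is 2 values.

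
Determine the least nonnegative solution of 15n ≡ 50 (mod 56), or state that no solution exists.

22

gcd(56, 15) = 1.
1 divides 50, so solutions exist.
By Bézout, 15×(15) + 56×(-4) = 1.
So 15×(15) ≡ 1 (mod 56); multiply by 50: n ≡ 750 (mod 56).
Smallest nonnegative: n = 750 mod 56 = 22.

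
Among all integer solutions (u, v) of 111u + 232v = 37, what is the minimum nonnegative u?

gcd(232, 111) = 1  (232 = 2*111 + 10, 111 = 11*10 + 1, 10 = 10*1).
1 divides 37, so solutions exist.
Back-substituting, 111*(23) + 232*(-11) = 1.
Scale by 37/1 = 37: (u₀, v₀) = (851, -407).
General solution: u = 851 + 232t, v = -407 - 111t for integer t.
u ≥ 0: smallest is 851 mod 232 = 155 (at t = -3), with v = -74.

155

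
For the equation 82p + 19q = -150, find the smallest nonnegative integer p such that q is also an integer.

13

gcd(82, 19):
  82 = 4*19 + 6
  19 = 3*6 + 1
  6 = 6*1
so gcd(82, 19) = 1.
1 divides -150, so solutions exist.
Back-substitute for Bézout coefficients:
  1 = 19 - 3*6
  ... = 82*(-3) + 19*(13)
Scale by -150/1 = -150: (p₀, q₀) = (450, -1950).
General solution: p = 450 + 19t, q = -1950 - 82t for integer t.
p ≥ 0: smallest is 450 mod 19 = 13 (at t = -23), with q = -64.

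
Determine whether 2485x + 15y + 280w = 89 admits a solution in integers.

no

gcd(2485, 15) = 5  (2485 = 165×15 + 10, 15 = 1×10 + 5, 10 = 2×5).
gcd(5, 280) = 5.
5 does not divide 89 (remainder 4), so no integer solutions.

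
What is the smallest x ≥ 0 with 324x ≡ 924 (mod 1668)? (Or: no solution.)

8

gcd(1668, 324) = 12.
12 divides 924, so solutions exist.
By Bézout, 324·(-36) + 1668·(7) = 12.
So 324·(-36) ≡ 12 (mod 1668); multiply by 77: x ≡ -2772 (mod 139).
Smallest nonnegative: x = -2772 mod 139 = 8.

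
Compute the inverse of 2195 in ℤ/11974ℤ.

gcd(11974, 2195) = 1  (11974 = 5×2195 + 999, 2195 = 2×999 + 197, 999 = 5×197 + 14, 197 = 14×14 + 1, 14 = 14×1).
Back-substituting, 2195×(851) + 11974×(-156) = 1.
So 2195×851 ≡ 1 (mod 11974), and 851 mod 11974 = 851.

851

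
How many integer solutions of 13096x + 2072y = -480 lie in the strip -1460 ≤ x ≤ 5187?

gcd(13096, 2072):
  13096 = 6·2072 + 664
  2072 = 3·664 + 80
  664 = 8·80 + 24
  80 = 3·24 + 8
  24 = 3·8
so gcd(13096, 2072) = 8.
Back-substitute for Bézout coefficients:
  8 = 80 - 3·24
  ... = 13096·(-78) + 2072·(493)
Scale by -60: particular solution (4680, -29580); reduce x mod 259: (18, -114).
General solution: x = 18 + 259t, y = -114 - 1637t for integer t.
-1460 ≤ 18 + 259t ≤ 5187 gives t ∈ [-5, 19], which is 25 values.

25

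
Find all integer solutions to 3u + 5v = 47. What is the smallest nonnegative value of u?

4

gcd(5, 3):
  5 = 1×3 + 2
  3 = 1×2 + 1
  2 = 2×1
so gcd(5, 3) = 1.
1 divides 47, so solutions exist.
Back-substitute for Bézout coefficients:
  1 = 3 - 1×2
  ... = 3×(2) + 5×(-1)
Scale by 47/1 = 47: (u₀, v₀) = (94, -47).
General solution: u = 94 + 5t, v = -47 - 3t for integer t.
u ≥ 0: smallest is 94 mod 5 = 4 (at t = -18), with v = 7.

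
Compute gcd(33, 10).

1

gcd(33, 10) = 1  (33 = 3·10 + 3, 10 = 3·3 + 1, 3 = 3·1).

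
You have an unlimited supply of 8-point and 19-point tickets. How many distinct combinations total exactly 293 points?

Need nonnegative integers with 8j + 19k = 293.
gcd(8, 19) = 1, and 8·(-7) + 19·(3) = 1.
So (j₀, k₀) = (-2051, 879); general j = -2051 + 19t, k = 879 - 8t.
j ≥ 0 ⇒ t ≥ 108; k ≥ 0 ⇒ t ≤ 109. That's 2 values of t.

2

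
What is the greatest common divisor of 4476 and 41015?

gcd(41015, 4476):
  41015 = 9·4476 + 731
  4476 = 6·731 + 90
  731 = 8·90 + 11
  90 = 8·11 + 2
  11 = 5·2 + 1
  2 = 2·1
so gcd(41015, 4476) = 1.

1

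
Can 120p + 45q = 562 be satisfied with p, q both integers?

gcd(120, 45) = 15.
15 does not divide 562 (remainder 7), so no integer solutions.

no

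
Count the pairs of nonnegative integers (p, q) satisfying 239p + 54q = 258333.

20

gcd(239, 54):
  239 = 4·54 + 23
  54 = 2·23 + 8
  23 = 2·8 + 7
  8 = 1·7 + 1
  7 = 7·1
so gcd(239, 54) = 1.
Back-substitute for Bézout coefficients:
  1 = 8 - 1·7
  ... = 239·(-7) + 54·(31)
Scale by 258333: one solution is (-1808331, 8008323). Reduce p mod 54: (21, 4691).
General: p = 21 + 54t, q = 4691 - 239t.
p ≥ 0 ⇒ t ≥ 0; q ≥ 0 ⇒ t ≤ 19. So t ∈ [0, 19]: 20 solutions.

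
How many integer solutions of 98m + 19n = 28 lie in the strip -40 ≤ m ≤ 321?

gcd(98, 19) = 1  (98 = 5*19 + 3, 19 = 6*3 + 1, 3 = 3*1).
Back-substituting, 98*(-6) + 19*(31) = 1.
Scale by 28: particular solution (-168, 868); reduce m mod 19: (3, -14).
General solution: m = 3 + 19t, n = -14 - 98t for integer t.
-40 ≤ 3 + 19t ≤ 321 gives t ∈ [-2, 16], which is 19 values.

19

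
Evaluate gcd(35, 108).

gcd(108, 35) = 1  (108 = 3·35 + 3, 35 = 11·3 + 2, 3 = 1·2 + 1, 2 = 2·1).

1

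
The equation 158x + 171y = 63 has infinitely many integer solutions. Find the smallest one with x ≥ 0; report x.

gcd(171, 158):
  171 = 1·158 + 13
  158 = 12·13 + 2
  13 = 6·2 + 1
  2 = 2·1
so gcd(171, 158) = 1.
1 divides 63, so solutions exist.
Back-substitute for Bézout coefficients:
  1 = 13 - 6·2
  ... = 158·(-79) + 171·(73)
Scale by 63/1 = 63: (x₀, y₀) = (-4977, 4599).
General solution: x = -4977 + 171t, y = 4599 - 158t for integer t.
x ≥ 0: smallest is -4977 mod 171 = 153 (at t = 30), with y = -141.

153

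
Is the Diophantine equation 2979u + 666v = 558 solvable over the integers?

gcd(2979, 666) = 9  (2979 = 4·666 + 315, 666 = 2·315 + 36, 315 = 8·36 + 27, 36 = 1·27 + 9, 27 = 3·9).
9 divides 558, so integer solutions exist.

yes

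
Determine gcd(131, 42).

1

gcd(131, 42) = 1  (131 = 3*42 + 5, 42 = 8*5 + 2, 5 = 2*2 + 1, 2 = 2*1).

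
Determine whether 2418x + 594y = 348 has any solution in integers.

yes

gcd(2418, 594) = 6.
6 divides 348, so integer solutions exist.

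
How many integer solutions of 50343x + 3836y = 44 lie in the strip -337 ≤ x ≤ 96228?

gcd(50343, 3836) = 1  (50343 = 13·3836 + 475, 3836 = 8·475 + 36, 475 = 13·36 + 7, 36 = 5·7 + 1, 7 = 7·1).
Back-substituting, 50343·(-533) + 3836·(6995) = 1.
Scale by 44: particular solution (-23452, 307780); reduce x mod 3836: (3400, -44621).
General solution: x = 3400 + 3836t, y = -44621 - 50343t for integer t.
-337 ≤ 3400 + 3836t ≤ 96228 gives t ∈ [0, 24], which is 25 values.

25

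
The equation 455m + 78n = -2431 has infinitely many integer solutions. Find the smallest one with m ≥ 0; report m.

1

gcd(455, 78):
  455 = 5*78 + 65
  78 = 1*65 + 13
  65 = 5*13
so gcd(455, 78) = 13.
13 divides -2431, so solutions exist.
Back-substitute for Bézout coefficients:
  13 = 78 - 1*65
  ... = 455*(-1) + 78*(6)
Scale by -2431/13 = -187: (m₀, n₀) = (187, -1122).
General solution: m = 187 + 6t, n = -1122 - 35t for integer t.
m ≥ 0: smallest is 187 mod 6 = 1 (at t = -31), with n = -37.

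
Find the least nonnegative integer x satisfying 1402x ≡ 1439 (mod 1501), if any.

gcd(1501, 1402):
  1501 = 1·1402 + 99
  1402 = 14·99 + 16
  99 = 6·16 + 3
  16 = 5·3 + 1
  3 = 3·1
so gcd(1501, 1402) = 1.
1 divides 1439, so solutions exist.
Back-substitute for Bézout coefficients:
  1 = 16 - 5·3
  ... = 1402·(470) + 1501·(-439)
So 1402·(470) ≡ 1 (mod 1501); multiply by 1439: x ≡ 676330 (mod 1501).
Smallest nonnegative: x = 676330 mod 1501 = 880.

880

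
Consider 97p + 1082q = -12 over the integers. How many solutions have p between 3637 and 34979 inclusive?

gcd(1082, 97):
  1082 = 11·97 + 15
  97 = 6·15 + 7
  15 = 2·7 + 1
  7 = 7·1
so gcd(1082, 97) = 1.
Back-substitute for Bézout coefficients:
  1 = 15 - 2·7
  ... = 97·(-145) + 1082·(13)
Scale by -12: particular solution (1740, -156); reduce p mod 1082: (658, -59).
General solution: p = 658 + 1082t, q = -59 - 97t for integer t.
3637 ≤ 658 + 1082t ≤ 34979 gives t ∈ [3, 31], which is 29 values.

29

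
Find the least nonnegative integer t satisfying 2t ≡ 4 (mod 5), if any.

gcd(5, 2) = 1.
1 divides 4, so solutions exist.
By Bézout, 2·(-2) + 5·(1) = 1.
So 2·(-2) ≡ 1 (mod 5); multiply by 4: t ≡ -8 (mod 5).
Smallest nonnegative: t = -8 mod 5 = 2.

2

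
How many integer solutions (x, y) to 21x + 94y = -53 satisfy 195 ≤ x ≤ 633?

4

gcd(94, 21) = 1  (94 = 4*21 + 10, 21 = 2*10 + 1, 10 = 10*1).
Back-substituting, 21*(9) + 94*(-2) = 1.
Scale by -53: particular solution (-477, 106); reduce x mod 94: (87, -20).
General solution: x = 87 + 94t, y = -20 - 21t for integer t.
195 ≤ 87 + 94t ≤ 633 gives t ∈ [2, 5], which is 4 values.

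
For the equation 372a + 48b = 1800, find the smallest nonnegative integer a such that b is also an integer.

gcd(372, 48) = 12  (372 = 7·48 + 36, 48 = 1·36 + 12, 36 = 3·12).
12 divides 1800, so solutions exist.
Back-substituting, 372·(-1) + 48·(8) = 12.
Scale by 1800/12 = 150: (a₀, b₀) = (-150, 1200).
General solution: a = -150 + 4t, b = 1200 - 31t for integer t.
a ≥ 0: smallest is -150 mod 4 = 2 (at t = 38), with b = 22.

2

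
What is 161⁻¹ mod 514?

431

gcd(514, 161):
  514 = 3*161 + 31
  161 = 5*31 + 6
  31 = 5*6 + 1
  6 = 6*1
so gcd(514, 161) = 1.
Back-substitute for Bézout coefficients:
  1 = 31 - 5*6
  ... = 161*(-83) + 514*(26)
So 161*-83 ≡ 1 (mod 514), and -83 mod 514 = 431.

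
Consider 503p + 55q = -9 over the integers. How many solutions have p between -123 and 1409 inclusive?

gcd(503, 55) = 1.
By Bézout, 503*(7) + 55*(-64) = 1.
Particular solution: (47, -430).
General solution: p = 47 + 55t, q = -430 - 503t for integer t.
-123 ≤ 47 + 55t ≤ 1409 gives t ∈ [-3, 24], which is 28 values.

28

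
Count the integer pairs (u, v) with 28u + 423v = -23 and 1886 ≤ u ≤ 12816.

gcd(423, 28):
  423 = 15·28 + 3
  28 = 9·3 + 1
  3 = 3·1
so gcd(423, 28) = 1.
Back-substitute for Bézout coefficients:
  1 = 28 - 9·3
  ... = 28·(136) + 423·(-9)
Scale by -23: particular solution (-3128, 207); reduce u mod 423: (256, -17).
General solution: u = 256 + 423t, v = -17 - 28t for integer t.
1886 ≤ 256 + 423t ≤ 12816 gives t ∈ [4, 29], which is 26 values.

26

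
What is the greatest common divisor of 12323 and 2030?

1

gcd(12323, 2030) = 1  (12323 = 6×2030 + 143, 2030 = 14×143 + 28, 143 = 5×28 + 3, 28 = 9×3 + 1, 3 = 3×1).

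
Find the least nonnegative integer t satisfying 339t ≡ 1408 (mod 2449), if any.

257

gcd(2449, 339):
  2449 = 7*339 + 76
  339 = 4*76 + 35
  76 = 2*35 + 6
  35 = 5*6 + 5
  6 = 1*5 + 1
  5 = 5*1
so gcd(2449, 339) = 1.
1 divides 1408, so solutions exist.
Back-substitute for Bézout coefficients:
  1 = 6 - 1*5
  ... = 339*(-419) + 2449*(58)
So 339*(-419) ≡ 1 (mod 2449); multiply by 1408: t ≡ -589952 (mod 2449).
Smallest nonnegative: t = -589952 mod 2449 = 257.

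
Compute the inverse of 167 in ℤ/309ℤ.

272

gcd(309, 167) = 1.
By Bézout, 167×(-37) + 309×(20) = 1.
So 167×-37 ≡ 1 (mod 309), and -37 mod 309 = 272.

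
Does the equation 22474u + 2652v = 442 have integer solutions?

gcd(22474, 2652) = 34  (22474 = 8·2652 + 1258, 2652 = 2·1258 + 136, 1258 = 9·136 + 34, 136 = 4·34).
34 divides 442, so integer solutions exist.

yes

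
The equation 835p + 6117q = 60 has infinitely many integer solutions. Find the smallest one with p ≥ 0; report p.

gcd(6117, 835):
  6117 = 7*835 + 272
  835 = 3*272 + 19
  272 = 14*19 + 6
  19 = 3*6 + 1
  6 = 6*1
so gcd(6117, 835) = 1.
1 divides 60, so solutions exist.
Back-substitute for Bézout coefficients:
  1 = 19 - 3*6
  ... = 835*(967) + 6117*(-132)
Scale by 60/1 = 60: (p₀, q₀) = (58020, -7920).
General solution: p = 58020 + 6117t, q = -7920 - 835t for integer t.
p ≥ 0: smallest is 58020 mod 6117 = 2967 (at t = -9), with q = -405.

2967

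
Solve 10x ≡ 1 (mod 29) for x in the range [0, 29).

gcd(29, 10) = 1.
By Bézout, 10·(3) + 29·(-1) = 1.
So 10·3 ≡ 1 (mod 29), and 3 mod 29 = 3.

3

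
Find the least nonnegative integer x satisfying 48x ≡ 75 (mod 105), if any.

gcd(105, 48) = 3.
3 divides 75, so solutions exist.
By Bézout, 48×(11) + 105×(-5) = 3.
So 48×(11) ≡ 3 (mod 105); multiply by 25: x ≡ 275 (mod 35).
Smallest nonnegative: x = 275 mod 35 = 30.

30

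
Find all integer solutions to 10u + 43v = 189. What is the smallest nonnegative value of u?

gcd(43, 10):
  43 = 4·10 + 3
  10 = 3·3 + 1
  3 = 3·1
so gcd(43, 10) = 1.
1 divides 189, so solutions exist.
Back-substitute for Bézout coefficients:
  1 = 10 - 3·3
  ... = 10·(13) + 43·(-3)
Scale by 189/1 = 189: (u₀, v₀) = (2457, -567).
General solution: u = 2457 + 43t, v = -567 - 10t for integer t.
u ≥ 0: smallest is 2457 mod 43 = 6 (at t = -57), with v = 3.

6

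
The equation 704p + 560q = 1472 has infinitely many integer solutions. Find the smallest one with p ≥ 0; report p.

18

gcd(704, 560):
  704 = 1·560 + 144
  560 = 3·144 + 128
  144 = 1·128 + 16
  128 = 8·16
so gcd(704, 560) = 16.
16 divides 1472, so solutions exist.
Back-substitute for Bézout coefficients:
  16 = 144 - 1·128
  ... = 704·(4) + 560·(-5)
Scale by 1472/16 = 92: (p₀, q₀) = (368, -460).
General solution: p = 368 + 35t, q = -460 - 44t for integer t.
p ≥ 0: smallest is 368 mod 35 = 18 (at t = -10), with q = -20.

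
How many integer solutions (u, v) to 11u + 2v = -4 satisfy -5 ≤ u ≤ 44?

gcd(11, 2):
  11 = 5·2 + 1
  2 = 2·1
so gcd(11, 2) = 1.
Back-substitute for Bézout coefficients:
  1 = 11 - 5·2
  ... = 11·(1) + 2·(-5)
Scale by -4: particular solution (-4, 20); reduce u mod 2: (0, -2).
General solution: u = 0 + 2t, v = -2 - 11t for integer t.
-5 ≤ 0 + 2t ≤ 44 gives t ∈ [-2, 22], which is 25 values.

25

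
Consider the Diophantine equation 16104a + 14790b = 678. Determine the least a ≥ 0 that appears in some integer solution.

462

gcd(16104, 14790) = 6  (16104 = 1·14790 + 1314, 14790 = 11·1314 + 336, 1314 = 3·336 + 306, 336 = 1·306 + 30, 306 = 10·30 + 6, 30 = 5·6).
6 divides 678, so solutions exist.
Back-substituting, 16104·(484) + 14790·(-527) = 6.
Scale by 678/6 = 113: (a₀, b₀) = (54692, -59551).
General solution: a = 54692 + 2465t, b = -59551 - 2684t for integer t.
a ≥ 0: smallest is 54692 mod 2465 = 462 (at t = -22), with b = -503.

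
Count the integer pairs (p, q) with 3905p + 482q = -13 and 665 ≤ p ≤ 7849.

gcd(3905, 482) = 1  (3905 = 8*482 + 49, 482 = 9*49 + 41, 49 = 1*41 + 8, 41 = 5*8 + 1, 8 = 8*1).
Back-substituting, 3905*(-59) + 482*(478) = 1.
Scale by -13: particular solution (767, -6214); reduce p mod 482: (285, -2309).
General solution: p = 285 + 482t, q = -2309 - 3905t for integer t.
665 ≤ 285 + 482t ≤ 7849 gives t ∈ [1, 15], which is 15 values.

15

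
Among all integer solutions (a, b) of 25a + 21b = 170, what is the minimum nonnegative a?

gcd(25, 21):
  25 = 1×21 + 4
  21 = 5×4 + 1
  4 = 4×1
so gcd(25, 21) = 1.
1 divides 170, so solutions exist.
Back-substitute for Bézout coefficients:
  1 = 21 - 5×4
  ... = 25×(-5) + 21×(6)
Scale by 170/1 = 170: (a₀, b₀) = (-850, 1020).
General solution: a = -850 + 21t, b = 1020 - 25t for integer t.
a ≥ 0: smallest is -850 mod 21 = 11 (at t = 41), with b = -5.

11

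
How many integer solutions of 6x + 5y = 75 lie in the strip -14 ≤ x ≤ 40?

11

gcd(6, 5) = 1  (6 = 1·5 + 1, 5 = 5·1).
Back-substituting, 6·(1) + 5·(-1) = 1.
Scale by 75: particular solution (75, -75); reduce x mod 5: (0, 15).
General solution: x = 0 + 5t, y = 15 - 6t for integer t.
-14 ≤ 0 + 5t ≤ 40 gives t ∈ [-2, 8], which is 11 values.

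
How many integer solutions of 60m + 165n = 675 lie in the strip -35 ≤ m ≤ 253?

26

gcd(165, 60) = 15  (165 = 2×60 + 45, 60 = 1×45 + 15, 45 = 3×15).
Back-substituting, 60×(3) + 165×(-1) = 15.
Scale by 45: particular solution (135, -45); reduce m mod 11: (3, 3).
General solution: m = 3 + 11t, n = 3 - 4t for integer t.
-35 ≤ 3 + 11t ≤ 253 gives t ∈ [-3, 22], which is 26 values.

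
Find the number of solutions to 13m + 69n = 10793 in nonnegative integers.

12

gcd(69, 13):
  69 = 5×13 + 4
  13 = 3×4 + 1
  4 = 4×1
so gcd(69, 13) = 1.
Back-substitute for Bézout coefficients:
  1 = 13 - 3×4
  ... = 13×(16) + 69×(-3)
Scale by 10793: one solution is (172688, -32379). Reduce m mod 69: (50, 147).
General: m = 50 + 69t, n = 147 - 13t.
m ≥ 0 ⇒ t ≥ 0; n ≥ 0 ⇒ t ≤ 11. So t ∈ [0, 11]: 12 solutions.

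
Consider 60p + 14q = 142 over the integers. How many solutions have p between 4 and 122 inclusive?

17

gcd(60, 14) = 2.
By Bézout, 60*(-3) + 14*(13) = 2.
Particular solution: (4, -7).
General solution: p = 4 + 7t, q = -7 - 30t for integer t.
4 ≤ 4 + 7t ≤ 122 gives t ∈ [0, 16], which is 17 values.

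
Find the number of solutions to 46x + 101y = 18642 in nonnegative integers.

4

gcd(101, 46):
  101 = 2*46 + 9
  46 = 5*9 + 1
  9 = 9*1
so gcd(101, 46) = 1.
Back-substitute for Bézout coefficients:
  1 = 46 - 5*9
  ... = 46*(11) + 101*(-5)
Scale by 18642: one solution is (205062, -93210). Reduce x mod 101: (32, 170).
General: x = 32 + 101t, y = 170 - 46t.
x ≥ 0 ⇒ t ≥ 0; y ≥ 0 ⇒ t ≤ 3. So t ∈ [0, 3]: 4 solutions.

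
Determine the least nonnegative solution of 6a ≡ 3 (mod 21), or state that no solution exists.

4

gcd(21, 6) = 3.
3 divides 3, so solutions exist.
By Bézout, 6×(-3) + 21×(1) = 3.
So 6×(-3) ≡ 3 (mod 21); multiply by 1: a ≡ -3 (mod 7).
Smallest nonnegative: a = -3 mod 7 = 4.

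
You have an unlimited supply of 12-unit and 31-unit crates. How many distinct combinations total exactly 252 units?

Need nonnegative integers with 12j + 31k = 252.
gcd(12, 31) = 1, and 12·(13) + 31·(-5) = 1.
So (j₀, k₀) = (3276, -1260); general j = 3276 + 31t, k = -1260 - 12t.
j ≥ 0 ⇒ t ≥ -105; k ≥ 0 ⇒ t ≤ -105. That's 1 value of t.

1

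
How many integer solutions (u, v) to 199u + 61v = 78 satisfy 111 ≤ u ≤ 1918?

29

gcd(199, 61) = 1.
By Bézout, 199·(-19) + 61·(62) = 1.
Particular solution: (43, -139).
General solution: u = 43 + 61t, v = -139 - 199t for integer t.
111 ≤ 43 + 61t ≤ 1918 gives t ∈ [2, 30], which is 29 values.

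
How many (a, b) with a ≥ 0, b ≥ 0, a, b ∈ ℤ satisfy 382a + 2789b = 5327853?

5

gcd(2789, 382) = 1  (2789 = 7×382 + 115, 382 = 3×115 + 37, 115 = 3×37 + 4, 37 = 9×4 + 1, 4 = 4×1).
Back-substituting, 382×(679) + 2789×(-93) = 1.
Scale by 5327853: one solution is (3617612187, -495490329). Reduce a mod 2789: (287, 1871).
General: a = 287 + 2789t, b = 1871 - 382t.
a ≥ 0 ⇒ t ≥ 0; b ≥ 0 ⇒ t ≤ 4. So t ∈ [0, 4]: 5 solutions.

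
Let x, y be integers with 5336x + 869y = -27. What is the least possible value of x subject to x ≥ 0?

534

gcd(5336, 869):
  5336 = 6*869 + 122
  869 = 7*122 + 15
  122 = 8*15 + 2
  15 = 7*2 + 1
  2 = 2*1
so gcd(5336, 869) = 1.
1 divides -27, so solutions exist.
Back-substitute for Bézout coefficients:
  1 = 15 - 7*2
  ... = 5336*(-406) + 869*(2493)
Scale by -27/1 = -27: (x₀, y₀) = (10962, -67311).
General solution: x = 10962 + 869t, y = -67311 - 5336t for integer t.
x ≥ 0: smallest is 10962 mod 869 = 534 (at t = -12), with y = -3279.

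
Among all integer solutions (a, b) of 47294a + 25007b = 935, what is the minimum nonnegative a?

gcd(47294, 25007) = 17  (47294 = 1*25007 + 22287, 25007 = 1*22287 + 2720, 22287 = 8*2720 + 527, 2720 = 5*527 + 85, 527 = 6*85 + 17, 85 = 5*17).
17 divides 935, so solutions exist.
Back-substituting, 47294*(285) + 25007*(-539) = 17.
Scale by 935/17 = 55: (a₀, b₀) = (15675, -29645).
General solution: a = 15675 + 1471t, b = -29645 - 2782t for integer t.
a ≥ 0: smallest is 15675 mod 1471 = 965 (at t = -10), with b = -1825.

965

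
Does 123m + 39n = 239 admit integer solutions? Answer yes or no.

no

gcd(123, 39) = 3.
3 does not divide 239 (remainder 2), so no integer solutions.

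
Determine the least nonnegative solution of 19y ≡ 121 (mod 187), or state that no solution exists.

154

gcd(187, 19) = 1  (187 = 9×19 + 16, 19 = 1×16 + 3, 16 = 5×3 + 1, 3 = 3×1).
1 divides 121, so solutions exist.
Back-substituting, 19×(-59) + 187×(6) = 1.
So 19×(-59) ≡ 1 (mod 187); multiply by 121: y ≡ -7139 (mod 187).
Smallest nonnegative: y = -7139 mod 187 = 154.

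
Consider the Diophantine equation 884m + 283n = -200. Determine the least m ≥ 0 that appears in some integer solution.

gcd(884, 283):
  884 = 3×283 + 35
  283 = 8×35 + 3
  35 = 11×3 + 2
  3 = 1×2 + 1
  2 = 2×1
so gcd(884, 283) = 1.
1 divides -200, so solutions exist.
Back-substitute for Bézout coefficients:
  1 = 3 - 1×2
  ... = 884×(-97) + 283×(303)
Scale by -200/1 = -200: (m₀, n₀) = (19400, -60600).
General solution: m = 19400 + 283t, n = -60600 - 884t for integer t.
m ≥ 0: smallest is 19400 mod 283 = 156 (at t = -68), with n = -488.

156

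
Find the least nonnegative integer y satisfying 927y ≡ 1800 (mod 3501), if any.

gcd(3501, 927):
  3501 = 3×927 + 720
  927 = 1×720 + 207
  720 = 3×207 + 99
  207 = 2×99 + 9
  99 = 11×9
so gcd(3501, 927) = 9.
9 divides 1800, so solutions exist.
Back-substitute for Bézout coefficients:
  9 = 207 - 2×99
  ... = 927×(34) + 3501×(-9)
So 927×(34) ≡ 9 (mod 3501); multiply by 200: y ≡ 6800 (mod 389).
Smallest nonnegative: y = 6800 mod 389 = 187.

187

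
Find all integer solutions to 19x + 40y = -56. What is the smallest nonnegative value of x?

16

gcd(40, 19) = 1  (40 = 2×19 + 2, 19 = 9×2 + 1, 2 = 2×1).
1 divides -56, so solutions exist.
Back-substituting, 19×(19) + 40×(-9) = 1.
Scale by -56/1 = -56: (x₀, y₀) = (-1064, 504).
General solution: x = -1064 + 40t, y = 504 - 19t for integer t.
x ≥ 0: smallest is -1064 mod 40 = 16 (at t = 27), with y = -9.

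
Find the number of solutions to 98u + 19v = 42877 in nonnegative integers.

23

gcd(98, 19):
  98 = 5·19 + 3
  19 = 6·3 + 1
  3 = 3·1
so gcd(98, 19) = 1.
Back-substitute for Bézout coefficients:
  1 = 19 - 6·3
  ... = 98·(-6) + 19·(31)
Scale by 42877: one solution is (-257262, 1329187). Reduce u mod 19: (17, 2169).
General: u = 17 + 19t, v = 2169 - 98t.
u ≥ 0 ⇒ t ≥ 0; v ≥ 0 ⇒ t ≤ 22. So t ∈ [0, 22]: 23 solutions.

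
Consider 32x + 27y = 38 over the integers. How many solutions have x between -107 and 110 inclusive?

gcd(32, 27):
  32 = 1×27 + 5
  27 = 5×5 + 2
  5 = 2×2 + 1
  2 = 2×1
so gcd(32, 27) = 1.
Back-substitute for Bézout coefficients:
  1 = 5 - 2×2
  ... = 32×(11) + 27×(-13)
Scale by 38: particular solution (418, -494); reduce x mod 27: (13, -14).
General solution: x = 13 + 27t, y = -14 - 32t for integer t.
-107 ≤ 13 + 27t ≤ 110 gives t ∈ [-4, 3], which is 8 values.

8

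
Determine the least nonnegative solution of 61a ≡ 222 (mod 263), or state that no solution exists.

gcd(263, 61):
  263 = 4×61 + 19
  61 = 3×19 + 4
  19 = 4×4 + 3
  4 = 1×3 + 1
  3 = 3×1
so gcd(263, 61) = 1.
1 divides 222, so solutions exist.
Back-substitute for Bézout coefficients:
  1 = 4 - 1×3
  ... = 61×(69) + 263×(-16)
So 61×(69) ≡ 1 (mod 263); multiply by 222: a ≡ 15318 (mod 263).
Smallest nonnegative: a = 15318 mod 263 = 64.

64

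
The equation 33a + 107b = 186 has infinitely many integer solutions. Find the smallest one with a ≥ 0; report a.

64

gcd(107, 33) = 1  (107 = 3·33 + 8, 33 = 4·8 + 1, 8 = 8·1).
1 divides 186, so solutions exist.
Back-substituting, 33·(13) + 107·(-4) = 1.
Scale by 186/1 = 186: (a₀, b₀) = (2418, -744).
General solution: a = 2418 + 107t, b = -744 - 33t for integer t.
a ≥ 0: smallest is 2418 mod 107 = 64 (at t = -22), with b = -18.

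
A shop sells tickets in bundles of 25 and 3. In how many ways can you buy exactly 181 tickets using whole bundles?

Need nonnegative integers with 25j + 3k = 181.
gcd(25, 3) = 1, and 25·(1) + 3·(-8) = 1.
So (j₀, k₀) = (181, -1448); general j = 181 + 3t, k = -1448 - 25t.
j ≥ 0 ⇒ t ≥ -60; k ≥ 0 ⇒ t ≤ -58. That's 3 values of t.

3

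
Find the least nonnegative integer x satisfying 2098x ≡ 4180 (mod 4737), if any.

1009

gcd(4737, 2098) = 1  (4737 = 2·2098 + 541, 2098 = 3·541 + 475, 541 = 1·475 + 66, 475 = 7·66 + 13, 66 = 5·13 + 1, 13 = 13·1).
1 divides 4180, so solutions exist.
Back-substituting, 2098·(-359) + 4737·(159) = 1.
So 2098·(-359) ≡ 1 (mod 4737); multiply by 4180: x ≡ -1500620 (mod 4737).
Smallest nonnegative: x = -1500620 mod 4737 = 1009.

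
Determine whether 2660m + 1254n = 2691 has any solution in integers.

no

gcd(2660, 1254) = 38  (2660 = 2*1254 + 152, 1254 = 8*152 + 38, 152 = 4*38).
38 does not divide 2691 (remainder 31), so no integer solutions.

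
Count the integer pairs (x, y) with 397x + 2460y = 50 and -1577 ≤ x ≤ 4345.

gcd(2460, 397):
  2460 = 6*397 + 78
  397 = 5*78 + 7
  78 = 11*7 + 1
  7 = 7*1
so gcd(2460, 397) = 1.
Back-substitute for Bézout coefficients:
  1 = 78 - 11*7
  ... = 397*(-347) + 2460*(56)
Scale by 50: particular solution (-17350, 2800); reduce x mod 2460: (2330, -376).
General solution: x = 2330 + 2460t, y = -376 - 397t for integer t.
-1577 ≤ 2330 + 2460t ≤ 4345 gives t ∈ [-1, 0], which is 2 values.

2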